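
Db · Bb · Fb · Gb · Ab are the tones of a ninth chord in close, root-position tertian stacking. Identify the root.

Stacking in thirds gives Gb – Bb – Db – Fb – Ab, so Gb is the root — Gb dominant ninth.

Gb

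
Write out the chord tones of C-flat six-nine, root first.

C-flat, E-flat, G-flat, A-flat, D-flat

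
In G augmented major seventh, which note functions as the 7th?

G augmented major seventh is built on G; its 7th is a major 7th above the root.
A seventh above G uses the letter F, and the major 7th above G is F♯.

F♯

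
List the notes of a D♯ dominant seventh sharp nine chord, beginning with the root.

D♯ dominant seventh sharp nine is a dominant seventh sharp nine built on D#.
D# — root
F## — major 3rd
A# — perfect 5th
C# — minor 7th
E## — augmented 9th

D# – F## – A# – C# – E##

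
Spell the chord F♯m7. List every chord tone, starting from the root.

F♯ – A – C♯ – E

F♯m7: minor seventh on F♯.
root → F♯
3rd (minor 3rd) → A
5th (perfect 5th) → C♯
7th (minor 7th) → E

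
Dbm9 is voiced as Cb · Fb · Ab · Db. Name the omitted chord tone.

The full Dbm9 chord is Db, Fb, Ab, Cb, Eb.
Comparing with the voicing, the major 9th (9th) — Eb — is absent.

Eb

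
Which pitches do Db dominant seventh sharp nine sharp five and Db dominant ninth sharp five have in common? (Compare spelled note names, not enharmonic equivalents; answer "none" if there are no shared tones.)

D-flat – F – A – C-flat

Db dominant seventh sharp nine sharp five: D-flat F A C-flat E
Db dominant ninth sharp five: D-flat F A C-flat E-flat
Common to both → D-flat, F, A, C-flat.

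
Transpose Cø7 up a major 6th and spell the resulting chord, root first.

Transposed root: C → A (major 6th up). So we spell A half-diminished seventh:
Root: A
Minor 3rd (3rd): C
Diminished 5th (5th): E♭
Minor 7th (7th): G

A, C, E♭, G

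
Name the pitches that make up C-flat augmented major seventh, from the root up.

C♭  E♭  G  B♭

Root C♭, quality augmented major seventh:
root → C♭
3rd (major 3rd) → E♭
5th (augmented 5th) → G
7th (major 7th) → B♭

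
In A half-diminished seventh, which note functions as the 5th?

E-flat

A half-diminished seventh is built on A; its 5th is a diminished 5th above the root.
A fifth above A uses the letter E, and the diminished 5th above A is E-flat.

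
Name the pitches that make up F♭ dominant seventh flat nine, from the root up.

F♭ dominant seventh flat nine is a dominant seventh flat nine built on F-flat.
Root: F-flat
Major 3rd (3rd): A-flat
Perfect 5th (5th): C-flat
Minor 7th (7th): E-double-flat
Minor 9th (9th): G-double-flat

F-flat A-flat C-flat E-double-flat G-double-flat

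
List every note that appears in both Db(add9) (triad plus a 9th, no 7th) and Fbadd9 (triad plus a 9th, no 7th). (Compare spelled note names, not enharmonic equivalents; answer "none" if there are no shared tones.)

Ab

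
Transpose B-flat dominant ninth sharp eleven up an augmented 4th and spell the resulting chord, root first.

E, G#, B, D, F#, A#

Transposed root: Bb → E (augmented 4th up). So we spell E dominant ninth sharp eleven:
E — root
G# — major 3rd
B — perfect 5th
D — minor 7th
F# — major 9th
A# — augmented 11th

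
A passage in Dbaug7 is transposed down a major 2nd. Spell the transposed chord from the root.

Db down a major 2nd → Cb. New chord: Cb augmented seventh.
root → Cb
3rd (major 3rd) → Eb
5th (augmented 5th) → G
7th (minor 7th) → Bbb

Cb Eb G Bbb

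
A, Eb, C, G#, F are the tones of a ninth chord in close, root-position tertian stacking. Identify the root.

F

Arranged so that each adjacent pair is a third by letter name: F – A – C – Eb – G#.
The bottom of that stack, F, is the root (this is F dominant seventh sharp nine).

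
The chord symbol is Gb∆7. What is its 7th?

F

Gb∆7 is built on G♭; its 7th is a major 7th above the root.
A seventh above G uses the letter F, and the major 7th above G♭ is F.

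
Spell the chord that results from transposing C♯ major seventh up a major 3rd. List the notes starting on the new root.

E-sharp, G-double-sharp, B-sharp, D-double-sharp

C-sharp up a major 3rd → E-sharp. New chord: E-sharp major seventh.
root → E-sharp
3rd (major 3rd) → G-double-sharp
5th (perfect 5th) → B-sharp
7th (major 7th) → D-double-sharp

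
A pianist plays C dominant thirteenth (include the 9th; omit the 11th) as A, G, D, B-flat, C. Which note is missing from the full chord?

E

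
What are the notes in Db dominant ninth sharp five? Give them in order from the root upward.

D-flat, F, A, C-flat, E-flat

Db dominant ninth sharp five: dominant ninth sharp five on D-flat.
root → D-flat
3rd (major 3rd) → F
5th (augmented 5th) → A
7th (minor 7th) → C-flat
9th (major 9th) → E-flat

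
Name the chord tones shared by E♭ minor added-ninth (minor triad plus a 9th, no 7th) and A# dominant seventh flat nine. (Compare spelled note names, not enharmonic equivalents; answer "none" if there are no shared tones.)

none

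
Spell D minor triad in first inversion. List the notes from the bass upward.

D minor triad = D–F–A; first inversion → third (F) lowest.

F  A  D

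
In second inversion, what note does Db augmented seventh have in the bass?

A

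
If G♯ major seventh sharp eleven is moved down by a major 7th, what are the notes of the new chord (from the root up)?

A major 7th down from G-sharp is A, so the new chord is A major seventh sharp eleven.
A — root
C-sharp — major 3rd
E — perfect 5th
G-sharp — major 7th
D-sharp — augmented 11th

A – C-sharp – E – G-sharp – D-sharp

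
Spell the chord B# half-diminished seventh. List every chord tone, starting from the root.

B# D# F# A#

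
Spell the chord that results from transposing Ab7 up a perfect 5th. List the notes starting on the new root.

A perfect 5th up from Ab is Eb, so the new chord is Eb dominant seventh.
root → Eb
3rd (major 3rd) → G
5th (perfect 5th) → Bb
7th (minor 7th) → Db

Eb G Bb Db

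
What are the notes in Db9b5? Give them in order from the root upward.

Db, F, Abb, Cb, Eb

Db9b5: dominant ninth flat five on Db.
Db — root
F — major 3rd
Abb — diminished 5th
Cb — minor 7th
Eb — major 9th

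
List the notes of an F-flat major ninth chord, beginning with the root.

F♭  A♭  C♭  E♭  G♭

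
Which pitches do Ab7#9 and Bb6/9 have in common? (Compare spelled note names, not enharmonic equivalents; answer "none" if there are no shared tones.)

C

Ab7#9: A♭ C E♭ G♭ B
Bb6/9: B♭ D F G C
Common to both → C.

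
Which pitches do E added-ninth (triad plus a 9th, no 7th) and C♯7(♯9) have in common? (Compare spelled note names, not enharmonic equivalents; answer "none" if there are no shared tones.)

G# B

E added-ninth = E, G#, B, F#.
C♯7(♯9) = C#, E#, G#, B, D##.
Shared: G#, B.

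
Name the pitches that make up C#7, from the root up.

C♯  E♯  G♯  B

C#7 is a dominant seventh built on C♯.
root → C♯
3rd (major 3rd) → E♯
5th (perfect 5th) → G♯
7th (minor 7th) → B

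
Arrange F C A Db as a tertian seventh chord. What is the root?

Db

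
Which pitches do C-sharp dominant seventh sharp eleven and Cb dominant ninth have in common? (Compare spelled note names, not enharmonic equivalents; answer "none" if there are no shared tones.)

none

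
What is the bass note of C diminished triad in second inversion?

C diminished triad = C–Eb–Gb. Second inversion → fifth in the bass = Gb.

Gb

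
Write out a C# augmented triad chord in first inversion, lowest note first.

E#, G##, C#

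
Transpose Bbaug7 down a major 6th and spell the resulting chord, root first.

A major 6th down from Bb is Db, so the new chord is Db augmented seventh.
root → Db
3rd (major 3rd) → F
5th (augmented 5th) → A
7th (minor 7th) → Cb

Db – F – A – Cb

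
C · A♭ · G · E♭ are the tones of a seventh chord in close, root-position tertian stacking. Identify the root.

A♭

Stacking in thirds gives A♭ – C – E♭ – G, so A♭ is the root — A♭ major seventh.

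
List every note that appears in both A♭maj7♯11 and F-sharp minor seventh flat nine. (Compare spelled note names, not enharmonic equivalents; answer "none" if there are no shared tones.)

A♭maj7♯11: Ab C Eb G D
F-sharp minor seventh flat nine: F# A C# E G
Common to both → G.

G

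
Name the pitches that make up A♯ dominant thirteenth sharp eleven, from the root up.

A-sharp C-double-sharp E-sharp G-sharp B-sharp D-double-sharp F-double-sharp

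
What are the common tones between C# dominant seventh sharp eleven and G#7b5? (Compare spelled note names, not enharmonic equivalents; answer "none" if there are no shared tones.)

C# dominant seventh sharp eleven: C# E# G# B F##
G#7b5: G# B# D F#
Common to both → G#.

G#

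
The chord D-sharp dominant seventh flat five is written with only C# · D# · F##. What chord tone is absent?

A

D-sharp dominant seventh flat five = D#, F##, A, C#. The voicing lacks the 5th (diminished 5th), A.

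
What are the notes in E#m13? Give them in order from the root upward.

E#, G#, B#, D#, F##, A#, C##

Root E#, quality minor thirteenth:
E# — root
G# — minor 3rd
B# — perfect 5th
D# — minor 7th
F## — major 9th
A# — perfect 11th
C## — major 13th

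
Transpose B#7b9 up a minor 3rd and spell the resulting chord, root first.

D# – F## – A# – C# – E

B# up a minor 3rd → D#. New chord: D# dominant seventh flat nine.
D# — root
F## — major 3rd
A# — perfect 5th
C# — minor 7th
E — minor 9th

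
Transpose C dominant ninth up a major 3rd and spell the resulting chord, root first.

A major 3rd up from C is E, so the new chord is E dominant ninth.
Root: E
Major 3rd (3rd): G-sharp
Perfect 5th (5th): B
Minor 7th (7th): D
Major 9th (9th): F-sharp

E, G-sharp, B, D, F-sharp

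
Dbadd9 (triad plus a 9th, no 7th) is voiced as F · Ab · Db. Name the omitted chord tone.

The full Dbadd9 chord is Db, F, Ab, Eb.
Comparing with the voicing, the major 9th (9th) — Eb — is absent.

Eb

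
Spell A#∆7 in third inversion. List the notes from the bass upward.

G##, A#, C##, E#

In root position, A#∆7 is A#–C##–E#–G##.
Third inversion puts the seventh (G##) in the bass.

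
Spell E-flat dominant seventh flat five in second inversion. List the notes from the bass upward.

E-flat dominant seventh flat five = E-flat–G–B-double-flat–D-flat; second inversion → fifth (B-double-flat) lowest.

B-double-flat  D-flat  E-flat  G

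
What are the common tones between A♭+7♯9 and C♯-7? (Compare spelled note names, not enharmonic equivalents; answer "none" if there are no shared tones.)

E  B

A♭+7♯9: A♭ C E G♭ B
C♯-7: C♯ E G♯ B
Common to both → E, B.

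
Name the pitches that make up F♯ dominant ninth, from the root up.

F♯ dominant ninth: dominant ninth on F-sharp.
Root: F-sharp
Major 3rd (3rd): A-sharp
Perfect 5th (5th): C-sharp
Minor 7th (7th): E
Major 9th (9th): G-sharp

F-sharp – A-sharp – C-sharp – E – G-sharp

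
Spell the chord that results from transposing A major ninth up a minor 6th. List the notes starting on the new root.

A minor 6th up from A is F, so the new chord is F major ninth.
F — root
A — major 3rd
C — perfect 5th
E — major 7th
G — major 9th

F – A – C – E – G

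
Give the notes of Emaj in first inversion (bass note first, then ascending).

G# – B – E

In root position, Emaj is E–G#–B.
First inversion puts the third (G#) in the bass.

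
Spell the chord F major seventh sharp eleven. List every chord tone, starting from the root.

F major seventh sharp eleven: major seventh sharp eleven on F.
F — root
A — major 3rd
C — perfect 5th
E — major 7th
B — augmented 11th

F A C E B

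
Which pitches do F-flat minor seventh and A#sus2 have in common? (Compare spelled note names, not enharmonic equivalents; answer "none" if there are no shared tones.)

none

F-flat minor seventh = Fb, Abb, Cb, Ebb.
A#sus2 = A#, B#, E#.
Shared: none.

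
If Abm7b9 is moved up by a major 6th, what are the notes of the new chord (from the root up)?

F, A♭, C, E♭, G♭

A major 6th up from A♭ is F, so the new chord is F minor seventh flat nine.
Root: F
Minor 3rd (3rd): A♭
Perfect 5th (5th): C
Minor 7th (7th): E♭
Minor 9th (9th): G♭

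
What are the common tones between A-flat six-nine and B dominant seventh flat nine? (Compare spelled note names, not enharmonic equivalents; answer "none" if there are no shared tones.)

A-flat six-nine: A-flat C E-flat F B-flat
B dominant seventh flat nine: B D-sharp F-sharp A C
Common to both → C.

C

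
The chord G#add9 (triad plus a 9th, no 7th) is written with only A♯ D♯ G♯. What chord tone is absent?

B♯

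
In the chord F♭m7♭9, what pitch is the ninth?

Gbb

Root of F♭m7♭9 = Fb. The 9th is a minor 9th: Fb up a minor 9th → Gbb.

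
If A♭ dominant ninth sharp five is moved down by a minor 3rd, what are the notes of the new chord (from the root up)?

F A C# Eb G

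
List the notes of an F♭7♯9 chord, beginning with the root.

F♭, A♭, C♭, E𝄫, G

Root F♭, quality dominant seventh sharp nine:
F♭ — root
A♭ — major 3rd
C♭ — perfect 5th
E𝄫 — minor 7th
G — augmented 9th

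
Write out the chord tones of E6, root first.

Root E, quality major sixth:
root → E
3rd (major 3rd) → G#
5th (perfect 5th) → B
6th (major 6th) → C#

E – G# – B – C#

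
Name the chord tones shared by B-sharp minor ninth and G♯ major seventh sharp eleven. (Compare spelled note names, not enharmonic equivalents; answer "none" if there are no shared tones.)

B-sharp minor ninth: B♯ D♯ F𝄪 A♯ C𝄪
G♯ major seventh sharp eleven: G♯ B♯ D♯ F𝄪 C𝄪
Common to both → B♯, D♯, F𝄪, C𝄪.

B♯ D♯ F𝄪 C𝄪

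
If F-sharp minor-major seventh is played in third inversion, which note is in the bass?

E-sharp

F-sharp minor-major seventh in root position is F-sharp–A–C-sharp–E-sharp.
Third inversion places the seventh in the bass, which is E-sharp.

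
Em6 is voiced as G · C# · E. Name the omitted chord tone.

B

The full Em6 chord is E, G, B, C#.
Comparing with the voicing, the perfect 5th (5th) — B — is absent.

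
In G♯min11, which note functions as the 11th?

Root of G♯min11 = G#. The 11th is a perfect 11th: G# up a perfect 11th → C#.

C#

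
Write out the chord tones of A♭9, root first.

Ab, C, Eb, Gb, Bb

A♭9: dominant ninth on Ab.
root → Ab
3rd (major 3rd) → C
5th (perfect 5th) → Eb
7th (minor 7th) → Gb
9th (major 9th) → Bb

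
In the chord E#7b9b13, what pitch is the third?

G𝄪

Root of E#7b9b13 = E♯. The 3rd is a major 3rd: E♯ up a major 3rd → G𝄪.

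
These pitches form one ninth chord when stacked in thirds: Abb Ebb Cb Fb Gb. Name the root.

Fb

Arranged so that each adjacent pair is a third by letter name: Fb – Abb – Cb – Ebb – Gb.
The bottom of that stack, Fb, is the root (this is Fb minor ninth).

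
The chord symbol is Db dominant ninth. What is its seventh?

Cb

Root of Db dominant ninth = Db. The 7th is a minor 7th: Db up a minor 7th → Cb.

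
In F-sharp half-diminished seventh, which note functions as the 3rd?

Root of F-sharp half-diminished seventh = F♯. The 3rd is a minor 3rd: F♯ up a minor 3rd → A.

A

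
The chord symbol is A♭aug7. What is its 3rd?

C

Root of A♭aug7 = Ab. The 3rd is a major 3rd: Ab up a major 3rd → C.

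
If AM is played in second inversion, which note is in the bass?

AM = A–C#–E. Second inversion → fifth in the bass = E.

E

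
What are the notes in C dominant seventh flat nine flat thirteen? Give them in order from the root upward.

C E G B♭ D♭ A♭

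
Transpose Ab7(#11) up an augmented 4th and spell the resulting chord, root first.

D F♯ A C G♯

A♭ up an augmented 4th → D. New chord: D dominant seventh sharp eleven.
root → D
3rd (major 3rd) → F♯
5th (perfect 5th) → A
7th (minor 7th) → C
11th (augmented 11th) → G♯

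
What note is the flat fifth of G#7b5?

G#7b5 is built on G♯; its 5th is a diminished 5th above the root.
A fifth above G uses the letter D, and the diminished 5th above G♯ is D.

D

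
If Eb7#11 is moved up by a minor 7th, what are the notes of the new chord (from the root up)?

Db, F, Ab, Cb, G

Eb up a minor 7th → Db. New chord: Db dominant seventh sharp eleven.
Db — root
F — major 3rd
Ab — perfect 5th
Cb — minor 7th
G — augmented 11th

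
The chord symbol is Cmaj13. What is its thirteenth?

A

Cmaj13 is built on C; its 13th is a major 13th above the root.
A sixth above C uses the letter A, and the major 13th above C is A.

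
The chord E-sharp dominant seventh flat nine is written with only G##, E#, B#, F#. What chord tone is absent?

D#

The full E-sharp dominant seventh flat nine chord is E#, G##, B#, D#, F#.
Comparing with the voicing, the minor 7th (7th) — D# — is absent.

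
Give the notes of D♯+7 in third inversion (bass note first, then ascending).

C#  D#  F##  A##

In root position, D♯+7 is D#–F##–A##–C#.
Third inversion puts the seventh (C#) in the bass.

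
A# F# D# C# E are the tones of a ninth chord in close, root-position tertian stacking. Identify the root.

D#

Arranged so that each adjacent pair is a third by letter name: D# – F# – A# – C# – E.
The bottom of that stack, D#, is the root (this is D# minor seventh flat nine).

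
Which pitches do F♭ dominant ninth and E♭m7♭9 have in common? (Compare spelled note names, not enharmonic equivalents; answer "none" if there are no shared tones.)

Fb Gb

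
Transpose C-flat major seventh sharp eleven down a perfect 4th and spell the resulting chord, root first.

G-flat B-flat D-flat F C

C-flat down a perfect 4th → G-flat. New chord: G-flat major seventh sharp eleven.
root → G-flat
3rd (major 3rd) → B-flat
5th (perfect 5th) → D-flat
7th (major 7th) → F
11th (augmented 11th) → C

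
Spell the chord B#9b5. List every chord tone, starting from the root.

B#9b5 is a dominant ninth flat five built on B#.
B# — root
D## — major 3rd
F# — diminished 5th
A# — minor 7th
C## — major 9th

B#  D##  F#  A#  C##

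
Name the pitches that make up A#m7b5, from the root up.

A#m7b5: half-diminished seventh on A♯.
A♯ — root
C♯ — minor 3rd
E — diminished 5th
G♯ — minor 7th

A♯ C♯ E G♯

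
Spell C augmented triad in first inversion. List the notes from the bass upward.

In root position, C augmented triad is C–E–G#.
First inversion puts the third (E) in the bass.

E, G#, C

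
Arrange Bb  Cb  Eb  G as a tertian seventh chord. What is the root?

Stacking in thirds gives Cb – Eb – G – Bb, so Cb is the root — Cb augmented major seventh.

Cb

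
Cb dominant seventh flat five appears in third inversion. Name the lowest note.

B-double-flat

Cb dominant seventh flat five = C-flat–E-flat–G-double-flat–B-double-flat. Third inversion → seventh in the bass = B-double-flat.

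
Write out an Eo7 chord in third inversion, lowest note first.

Eo7 = E–G–B♭–D♭; third inversion → seventh (D♭) lowest.

D♭, E, G, B♭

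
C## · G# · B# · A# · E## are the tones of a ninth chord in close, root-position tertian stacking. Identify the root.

A#

Arranged so that each adjacent pair is a third by letter name: A# – C## – E## – G# – B#.
The bottom of that stack, A#, is the root (this is A# dominant ninth sharp five).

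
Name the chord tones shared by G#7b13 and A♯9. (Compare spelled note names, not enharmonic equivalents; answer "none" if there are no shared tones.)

G#7b13 = G#, B#, D#, F#, E.
A♯9 = A#, C##, E#, G#, B#.
Shared: G#, B#.

G#  B#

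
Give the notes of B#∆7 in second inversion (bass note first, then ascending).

F##, A##, B#, D##

In root position, B#∆7 is B#–D##–F##–A##.
Second inversion puts the fifth (F##) in the bass.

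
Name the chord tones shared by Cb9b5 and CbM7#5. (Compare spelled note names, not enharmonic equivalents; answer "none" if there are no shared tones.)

Cb, Eb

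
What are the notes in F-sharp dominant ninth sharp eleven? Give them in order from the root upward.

F#, A#, C#, E, G#, B#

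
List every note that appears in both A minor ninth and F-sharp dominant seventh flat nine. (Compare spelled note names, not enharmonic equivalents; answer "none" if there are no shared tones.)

A minor ninth: A C E G B
F-sharp dominant seventh flat nine: F-sharp A-sharp C-sharp E G
Common to both → E, G.

E, G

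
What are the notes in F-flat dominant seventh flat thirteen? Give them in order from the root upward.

F-flat dominant seventh flat thirteen: dominant seventh flat thirteen on Fb.
Fb — root
Ab — major 3rd
Cb — perfect 5th
Ebb — minor 7th
Dbb — minor 13th

Fb, Ab, Cb, Ebb, Dbb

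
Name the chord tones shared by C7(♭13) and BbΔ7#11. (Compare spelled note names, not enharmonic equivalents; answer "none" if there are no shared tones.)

E Bb

C7(♭13): C E G Bb Ab
BbΔ7#11: Bb D F A E
Common to both → E, Bb.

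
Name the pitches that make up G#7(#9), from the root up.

G#, B#, D#, F#, A##

Root G#, quality dominant seventh sharp nine:
Root: G#
Major 3rd (3rd): B#
Perfect 5th (5th): D#
Minor 7th (7th): F#
Augmented 9th (9th): A##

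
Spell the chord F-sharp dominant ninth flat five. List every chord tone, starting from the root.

F#, A#, C, E, G#

F-sharp dominant ninth flat five: dominant ninth flat five on F#.
root → F#
3rd (major 3rd) → A#
5th (diminished 5th) → C
7th (minor 7th) → E
9th (major 9th) → G#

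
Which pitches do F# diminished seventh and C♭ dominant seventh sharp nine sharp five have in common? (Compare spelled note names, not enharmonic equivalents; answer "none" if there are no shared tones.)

E-flat

F# diminished seventh: F-sharp A C E-flat
C♭ dominant seventh sharp nine sharp five: C-flat E-flat G B-double-flat D
Common to both → E-flat.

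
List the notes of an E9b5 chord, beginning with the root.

E, G#, Bb, D, F#

E9b5 is a dominant ninth flat five built on E.
- root: E
- major 3rd: G#
- diminished 5th: Bb
- minor 7th: D
- major 9th: F#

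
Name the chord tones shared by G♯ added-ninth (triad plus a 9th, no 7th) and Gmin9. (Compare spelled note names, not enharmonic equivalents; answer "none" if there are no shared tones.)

none

G♯ added-ninth: G# B# D# A#
Gmin9: G Bb D F A
Common to both → none.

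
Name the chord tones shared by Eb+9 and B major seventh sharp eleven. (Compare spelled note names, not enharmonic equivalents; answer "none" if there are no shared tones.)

B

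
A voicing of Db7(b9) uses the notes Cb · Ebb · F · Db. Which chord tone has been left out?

Ab

Db7(b9) = Db, F, Ab, Cb, Ebb. The voicing lacks the 5th (perfect 5th), Ab.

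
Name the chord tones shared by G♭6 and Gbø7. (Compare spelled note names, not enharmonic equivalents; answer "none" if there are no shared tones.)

G♭6 = Gb, Bb, Db, Eb.
Gbø7 = Gb, Bbb, Dbb, Fb.
Shared: Gb.

Gb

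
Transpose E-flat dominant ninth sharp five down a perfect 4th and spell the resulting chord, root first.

A perfect 4th down from E-flat is B-flat, so the new chord is B-flat dominant ninth sharp five.
Root: B-flat
Major 3rd (3rd): D
Augmented 5th (5th): F-sharp
Minor 7th (7th): A-flat
Major 9th (9th): C

B-flat  D  F-sharp  A-flat  C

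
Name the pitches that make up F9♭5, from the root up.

F – A – C♭ – E♭ – G

F9♭5 is a dominant ninth flat five built on F.
Root: F
Major 3rd (3rd): A
Diminished 5th (5th): C♭
Minor 7th (7th): E♭
Major 9th (9th): G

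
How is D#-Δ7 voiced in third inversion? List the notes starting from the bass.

D#-Δ7 = D#–F#–A#–C##; third inversion → seventh (C##) lowest.

C##, D#, F#, A#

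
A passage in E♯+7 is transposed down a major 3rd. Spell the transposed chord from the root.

A major 3rd down from E# is C#, so the new chord is C# augmented seventh.
- root: C#
- major 3rd: E#
- augmented 5th: G##
- minor 7th: B

C# – E# – G## – B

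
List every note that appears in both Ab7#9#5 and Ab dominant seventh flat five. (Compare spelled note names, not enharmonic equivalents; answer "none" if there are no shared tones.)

Ab7#9#5: Ab C E Gb B
Ab dominant seventh flat five: Ab C Ebb Gb
Common to both → Ab, C, Gb.

Ab  C  Gb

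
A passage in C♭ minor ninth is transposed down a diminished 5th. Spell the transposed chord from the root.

F, Ab, C, Eb, G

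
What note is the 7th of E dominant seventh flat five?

D

Root of E dominant seventh flat five = E. The 7th is a minor 7th: E up a minor 7th → D.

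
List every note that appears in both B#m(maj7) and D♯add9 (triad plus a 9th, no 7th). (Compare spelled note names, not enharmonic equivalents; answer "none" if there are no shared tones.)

D#, F##

B#m(maj7): B# D# F## A##
D♯add9: D# F## A# E#
Common to both → D#, F##.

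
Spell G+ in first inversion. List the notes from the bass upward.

In root position, G+ is G–B–D#.
First inversion puts the third (B) in the bass.

B, D#, G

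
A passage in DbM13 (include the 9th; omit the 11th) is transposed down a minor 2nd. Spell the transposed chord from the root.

C  E  G  B  D  A

Db down a minor 2nd → C. New chord: C major thirteenth.
Root: C
Major 3rd (3rd): E
Perfect 5th (5th): G
Major 7th (7th): B
Major 9th (9th): D
Major 13th (13th): A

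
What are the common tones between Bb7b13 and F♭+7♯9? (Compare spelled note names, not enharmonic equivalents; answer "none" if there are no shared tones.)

Bb7b13: Bb D F Ab Gb
F♭+7♯9: Fb Ab C Ebb G
Common to both → Ab.

Ab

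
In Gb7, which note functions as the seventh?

Gb7 is built on G♭; its 7th is a minor 7th above the root.
A seventh above G uses the letter F, and the minor 7th above G♭ is F♭.

F♭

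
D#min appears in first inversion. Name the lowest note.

D#min = D♯–F♯–A♯. First inversion → third in the bass = F♯.

F♯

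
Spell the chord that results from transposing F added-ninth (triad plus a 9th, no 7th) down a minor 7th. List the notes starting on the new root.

G B D A

F down a minor 7th → G. New chord: G added-ninth.
root → G
3rd (major 3rd) → B
5th (perfect 5th) → D
9th (major 9th) → A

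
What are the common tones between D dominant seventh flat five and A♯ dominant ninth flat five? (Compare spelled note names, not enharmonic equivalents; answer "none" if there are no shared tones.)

none

D dominant seventh flat five = D, F-sharp, A-flat, C.
A♯ dominant ninth flat five = A-sharp, C-double-sharp, E, G-sharp, B-sharp.
Shared: none.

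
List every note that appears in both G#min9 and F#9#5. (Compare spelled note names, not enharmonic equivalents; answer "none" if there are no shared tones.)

G♯ – F♯ – A♯

G#min9: G♯ B D♯ F♯ A♯
F#9#5: F♯ A♯ C𝄪 E G♯
Common to both → G♯, F♯, A♯.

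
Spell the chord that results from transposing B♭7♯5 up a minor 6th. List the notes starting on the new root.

Gb, Bb, D, Fb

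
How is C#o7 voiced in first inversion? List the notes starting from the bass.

In root position, C#o7 is C#–E–G–Bb.
First inversion puts the third (E) in the bass.

E, G, Bb, C#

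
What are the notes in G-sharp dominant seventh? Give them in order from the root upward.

Root G-sharp, quality dominant seventh:
- root: G-sharp
- major 3rd: B-sharp
- perfect 5th: D-sharp
- minor 7th: F-sharp

G-sharp, B-sharp, D-sharp, F-sharp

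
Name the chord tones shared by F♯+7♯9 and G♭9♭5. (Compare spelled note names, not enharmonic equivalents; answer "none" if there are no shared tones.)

F♯+7♯9: F# A# C## E G##
G♭9♭5: Gb Bb Dbb Fb Ab
Common to both → none.

none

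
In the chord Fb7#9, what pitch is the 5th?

C♭

Fb7#9 is built on F♭; its 5th is a perfect 5th above the root.
A fifth above F uses the letter C, and the perfect 5th above F♭ is C♭.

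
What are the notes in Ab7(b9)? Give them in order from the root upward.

Ab – C – Eb – Gb – Bbb

Ab7(b9): dominant seventh flat nine on Ab.
Root: Ab
Major 3rd (3rd): C
Perfect 5th (5th): Eb
Minor 7th (7th): Gb
Minor 9th (9th): Bbb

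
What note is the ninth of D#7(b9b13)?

E

D#7(b9b13) is built on D#; its 9th is a minor 9th above the root.
A second above D uses the letter E, and the minor 9th above D# is E.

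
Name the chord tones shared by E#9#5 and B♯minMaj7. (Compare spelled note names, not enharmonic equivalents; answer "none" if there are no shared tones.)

E#9#5 = E♯, G𝄪, B𝄪, D♯, F𝄪.
B♯minMaj7 = B♯, D♯, F𝄪, A𝄪.
Shared: D♯, F𝄪.

D♯, F𝄪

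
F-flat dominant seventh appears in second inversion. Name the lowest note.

F-flat dominant seventh in root position is Fb–Ab–Cb–Ebb.
Second inversion places the fifth in the bass, which is Cb.

Cb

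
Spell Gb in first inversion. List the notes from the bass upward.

Gb = Gb–Bb–Db; first inversion → third (Bb) lowest.

Bb, Db, Gb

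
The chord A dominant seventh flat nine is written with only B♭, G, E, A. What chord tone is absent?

C♯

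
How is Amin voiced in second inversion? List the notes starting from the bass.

E A C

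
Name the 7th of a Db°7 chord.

Cbb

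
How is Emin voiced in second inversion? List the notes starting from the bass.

Emin = E–G–B; second inversion → fifth (B) lowest.

B, E, G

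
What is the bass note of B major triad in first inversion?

D#

B major triad in root position is B–D#–F#.
First inversion places the third in the bass, which is D#.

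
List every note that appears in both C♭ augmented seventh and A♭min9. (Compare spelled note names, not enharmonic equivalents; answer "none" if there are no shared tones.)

C♭ augmented seventh = Cb, Eb, G, Bbb.
A♭min9 = Ab, Cb, Eb, Gb, Bb.
Shared: Cb, Eb.

Cb, Eb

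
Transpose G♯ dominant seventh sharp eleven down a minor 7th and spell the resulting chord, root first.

A♯, C𝄪, E♯, G♯, D𝄪

A minor 7th down from G♯ is A♯, so the new chord is A♯ dominant seventh sharp eleven.
Root: A♯
Major 3rd (3rd): C𝄪
Perfect 5th (5th): E♯
Minor 7th (7th): G♯
Augmented 11th (11th): D𝄪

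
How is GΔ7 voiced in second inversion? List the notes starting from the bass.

GΔ7 = G–B–D–F#; second inversion → fifth (D) lowest.

D, F#, G, B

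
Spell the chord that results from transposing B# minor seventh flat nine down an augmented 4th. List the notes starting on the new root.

F#, A, C#, E, G

B# down an augmented 4th → F#. New chord: F# minor seventh flat nine.
root → F#
3rd (minor 3rd) → A
5th (perfect 5th) → C#
7th (minor 7th) → E
9th (minor 9th) → G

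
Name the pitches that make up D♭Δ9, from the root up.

Root Db, quality major ninth:
Root: Db
Major 3rd (3rd): F
Perfect 5th (5th): Ab
Major 7th (7th): C
Major 9th (9th): Eb

Db  F  Ab  C  Eb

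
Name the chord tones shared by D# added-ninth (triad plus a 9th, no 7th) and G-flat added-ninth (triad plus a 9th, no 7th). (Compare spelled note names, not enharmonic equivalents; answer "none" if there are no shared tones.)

D# added-ninth: D-sharp F-double-sharp A-sharp E-sharp
G-flat added-ninth: G-flat B-flat D-flat A-flat
Common to both → none.

none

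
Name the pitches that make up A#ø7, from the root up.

A# C# E G#

A#ø7: half-diminished seventh on A#.
root → A#
3rd (minor 3rd) → C#
5th (diminished 5th) → E
7th (minor 7th) → G#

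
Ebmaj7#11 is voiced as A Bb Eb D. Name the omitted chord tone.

G

Ebmaj7#11 = Eb, G, Bb, D, A. The voicing lacks the 3rd (major 3rd), G.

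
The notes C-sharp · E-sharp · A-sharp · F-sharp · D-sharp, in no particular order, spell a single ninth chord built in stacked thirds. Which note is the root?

D-sharp

Stacking in thirds gives D-sharp – F-sharp – A-sharp – C-sharp – E-sharp, so D-sharp is the root — D-sharp minor ninth.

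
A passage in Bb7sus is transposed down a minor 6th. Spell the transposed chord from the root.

Transposed root: B♭ → D (minor 6th down). So we spell D dominant seventh suspended fourth:
- root: D
- perfect 4th: G
- perfect 5th: A
- minor 7th: C

D  G  A  C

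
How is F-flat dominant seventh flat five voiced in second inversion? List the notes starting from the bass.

Cbb  Ebb  Fb  Ab

In root position, F-flat dominant seventh flat five is Fb–Ab–Cbb–Ebb.
Second inversion puts the fifth (Cbb) in the bass.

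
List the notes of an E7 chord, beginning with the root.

E7: dominant seventh on E.
Root: E
Major 3rd (3rd): G#
Perfect 5th (5th): B
Minor 7th (7th): D

E, G#, B, D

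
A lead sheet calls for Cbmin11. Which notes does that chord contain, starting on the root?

Cb  Ebb  Gb  Bbb  Db  Fb

Root Cb, quality minor eleventh:
root → Cb
3rd (minor 3rd) → Ebb
5th (perfect 5th) → Gb
7th (minor 7th) → Bbb
9th (major 9th) → Db
11th (perfect 11th) → Fb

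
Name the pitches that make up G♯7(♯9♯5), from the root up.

G#, B#, D##, F#, A##

G♯7(♯9♯5): dominant seventh sharp nine sharp five on G#.
root → G#
3rd (major 3rd) → B#
5th (augmented 5th) → D##
7th (minor 7th) → F#
9th (augmented 9th) → A##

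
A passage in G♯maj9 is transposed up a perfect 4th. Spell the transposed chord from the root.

C#, E#, G#, B#, D#

G# up a perfect 4th → C#. New chord: C# major ninth.
C# — root
E# — major 3rd
G# — perfect 5th
B# — major 7th
D# — major 9th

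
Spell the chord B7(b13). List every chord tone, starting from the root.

B7(b13): dominant seventh flat thirteen on B.
root → B
3rd (major 3rd) → D#
5th (perfect 5th) → F#
7th (minor 7th) → A
13th (minor 13th) → G

B, D#, F#, A, G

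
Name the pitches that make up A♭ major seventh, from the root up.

Ab  C  Eb  G

Root Ab, quality major seventh:
Root: Ab
Major 3rd (3rd): C
Perfect 5th (5th): Eb
Major 7th (7th): G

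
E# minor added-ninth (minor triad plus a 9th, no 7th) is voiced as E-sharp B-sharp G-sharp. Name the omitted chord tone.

E# minor added-ninth = E-sharp, G-sharp, B-sharp, F-double-sharp. The voicing lacks the 9th (major 9th), F-double-sharp.

F-double-sharp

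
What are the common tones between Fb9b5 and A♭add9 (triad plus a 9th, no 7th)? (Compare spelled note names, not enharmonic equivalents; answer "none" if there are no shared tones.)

Fb9b5 = Fb, Ab, Cbb, Ebb, Gb.
A♭add9 = Ab, C, Eb, Bb.
Shared: Ab.

Ab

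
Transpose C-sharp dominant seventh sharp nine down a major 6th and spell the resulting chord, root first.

E – G# – B – D – F##

C# down a major 6th → E. New chord: E dominant seventh sharp nine.
Root: E
Major 3rd (3rd): G#
Perfect 5th (5th): B
Minor 7th (7th): D
Augmented 9th (9th): F##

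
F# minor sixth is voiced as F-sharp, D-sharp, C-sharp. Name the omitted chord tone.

A

F# minor sixth = F-sharp, A, C-sharp, D-sharp. The voicing lacks the 3rd (minor 3rd), A.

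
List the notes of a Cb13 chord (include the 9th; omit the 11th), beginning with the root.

Cb, Eb, Gb, Bbb, Db, Ab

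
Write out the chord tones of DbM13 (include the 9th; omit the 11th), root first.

Root D♭, quality major thirteenth:
Root: D♭
Major 3rd (3rd): F
Perfect 5th (5th): A♭
Major 7th (7th): C
Major 9th (9th): E♭
Major 13th (13th): B♭

D♭ F A♭ C E♭ B♭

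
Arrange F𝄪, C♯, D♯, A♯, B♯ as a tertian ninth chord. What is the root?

Stacking in thirds gives B♯ – D♯ – F𝄪 – A♯ – C♯, so B♯ is the root — B♯ minor seventh flat nine.

B♯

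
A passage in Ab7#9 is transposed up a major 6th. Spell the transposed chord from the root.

A major 6th up from Ab is F, so the new chord is F dominant seventh sharp nine.
F — root
A — major 3rd
C — perfect 5th
Eb — minor 7th
G# — augmented 9th

F  A  C  Eb  G#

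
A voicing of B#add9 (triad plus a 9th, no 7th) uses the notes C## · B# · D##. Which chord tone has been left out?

The full B#add9 chord is B#, D##, F##, C##.
Comparing with the voicing, the perfect 5th (5th) — F## — is absent.

F##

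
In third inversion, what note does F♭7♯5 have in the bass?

E𝄫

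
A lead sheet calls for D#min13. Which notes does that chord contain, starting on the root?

D#min13 is a minor thirteenth built on D#.
- root: D#
- minor 3rd: F#
- perfect 5th: A#
- minor 7th: C#
- major 9th: E#
- perfect 11th: G#
- major 13th: B#

D#  F#  A#  C#  E#  G#  B#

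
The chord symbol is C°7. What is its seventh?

Bbb

C°7 is built on C; its 7th is a diminished 7th above the root.
A seventh above C uses the letter B, and the diminished 7th above C is Bbb.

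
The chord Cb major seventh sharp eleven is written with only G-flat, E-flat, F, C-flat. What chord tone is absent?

Cb major seventh sharp eleven = C-flat, E-flat, G-flat, B-flat, F. The voicing lacks the 7th (major 7th), B-flat.

B-flat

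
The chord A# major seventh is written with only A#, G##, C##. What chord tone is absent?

The full A# major seventh chord is A#, C##, E#, G##.
Comparing with the voicing, the perfect 5th (5th) — E# — is absent.

E#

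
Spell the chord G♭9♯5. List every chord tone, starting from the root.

Gb Bb D Fb Ab

G♭9♯5 is a dominant ninth sharp five built on Gb.
Root: Gb
Major 3rd (3rd): Bb
Augmented 5th (5th): D
Minor 7th (7th): Fb
Major 9th (9th): Ab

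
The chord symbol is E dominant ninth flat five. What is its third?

G#

E dominant ninth flat five is built on E; its 3rd is a major 3rd above the root.
A third above E uses the letter G, and the major 3rd above E is G#.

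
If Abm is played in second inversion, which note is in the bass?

Abm = A♭–C♭–E♭. Second inversion → fifth in the bass = E♭.

E♭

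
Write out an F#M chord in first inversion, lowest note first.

A# C# F#

F#M = F#–A#–C#; first inversion → third (A#) lowest.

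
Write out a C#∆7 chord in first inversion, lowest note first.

C#∆7 = C#–E#–G#–B#; first inversion → third (E#) lowest.

E#  G#  B#  C#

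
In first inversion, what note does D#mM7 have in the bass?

F#

D#mM7 = D#–F#–A#–C##. First inversion → third in the bass = F#.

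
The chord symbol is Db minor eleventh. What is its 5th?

Ab

Db minor eleventh is built on Db; its 5th is a perfect 5th above the root.
A fifth above D uses the letter A, and the perfect 5th above Db is Ab.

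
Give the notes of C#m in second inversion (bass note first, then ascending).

In root position, C#m is C#–E–G#.
Second inversion puts the fifth (G#) in the bass.

G#, C#, E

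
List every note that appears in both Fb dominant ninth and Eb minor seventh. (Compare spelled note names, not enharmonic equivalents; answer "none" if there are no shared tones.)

G-flat

Fb dominant ninth: F-flat A-flat C-flat E-double-flat G-flat
Eb minor seventh: E-flat G-flat B-flat D-flat
Common to both → G-flat.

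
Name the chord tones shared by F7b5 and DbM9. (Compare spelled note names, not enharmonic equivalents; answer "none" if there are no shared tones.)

F7b5 = F, A, Cb, Eb.
DbM9 = Db, F, Ab, C, Eb.
Shared: F, Eb.

F, Eb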